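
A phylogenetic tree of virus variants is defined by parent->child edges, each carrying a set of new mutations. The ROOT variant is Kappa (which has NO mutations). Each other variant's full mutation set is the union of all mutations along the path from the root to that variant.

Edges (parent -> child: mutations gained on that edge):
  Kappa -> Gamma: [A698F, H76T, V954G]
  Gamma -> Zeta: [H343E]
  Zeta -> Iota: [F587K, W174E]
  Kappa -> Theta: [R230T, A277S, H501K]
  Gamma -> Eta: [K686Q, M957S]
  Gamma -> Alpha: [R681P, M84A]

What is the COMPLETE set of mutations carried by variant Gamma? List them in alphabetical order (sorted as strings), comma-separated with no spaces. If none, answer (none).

Answer: A698F,H76T,V954G

Derivation:
At Kappa: gained [] -> total []
At Gamma: gained ['A698F', 'H76T', 'V954G'] -> total ['A698F', 'H76T', 'V954G']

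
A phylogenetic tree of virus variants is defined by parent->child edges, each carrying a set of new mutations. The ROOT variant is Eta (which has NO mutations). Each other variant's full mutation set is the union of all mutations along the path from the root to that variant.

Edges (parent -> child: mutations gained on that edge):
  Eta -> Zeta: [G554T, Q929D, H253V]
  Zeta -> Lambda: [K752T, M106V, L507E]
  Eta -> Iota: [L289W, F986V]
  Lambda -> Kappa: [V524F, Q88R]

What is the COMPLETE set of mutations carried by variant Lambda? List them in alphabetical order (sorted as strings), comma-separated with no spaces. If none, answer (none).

At Eta: gained [] -> total []
At Zeta: gained ['G554T', 'Q929D', 'H253V'] -> total ['G554T', 'H253V', 'Q929D']
At Lambda: gained ['K752T', 'M106V', 'L507E'] -> total ['G554T', 'H253V', 'K752T', 'L507E', 'M106V', 'Q929D']

Answer: G554T,H253V,K752T,L507E,M106V,Q929D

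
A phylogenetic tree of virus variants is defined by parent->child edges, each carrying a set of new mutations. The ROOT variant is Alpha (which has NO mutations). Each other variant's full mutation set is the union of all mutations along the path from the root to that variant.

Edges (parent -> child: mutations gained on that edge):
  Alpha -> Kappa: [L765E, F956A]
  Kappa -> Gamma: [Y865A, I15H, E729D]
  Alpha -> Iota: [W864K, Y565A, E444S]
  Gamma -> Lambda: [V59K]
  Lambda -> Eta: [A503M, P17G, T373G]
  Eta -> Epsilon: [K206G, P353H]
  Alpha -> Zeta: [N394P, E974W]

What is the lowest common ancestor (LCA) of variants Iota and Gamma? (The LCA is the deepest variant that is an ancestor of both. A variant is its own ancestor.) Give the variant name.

Path from root to Iota: Alpha -> Iota
  ancestors of Iota: {Alpha, Iota}
Path from root to Gamma: Alpha -> Kappa -> Gamma
  ancestors of Gamma: {Alpha, Kappa, Gamma}
Common ancestors: {Alpha}
Walk up from Gamma: Gamma (not in ancestors of Iota), Kappa (not in ancestors of Iota), Alpha (in ancestors of Iota)
Deepest common ancestor (LCA) = Alpha

Answer: Alpha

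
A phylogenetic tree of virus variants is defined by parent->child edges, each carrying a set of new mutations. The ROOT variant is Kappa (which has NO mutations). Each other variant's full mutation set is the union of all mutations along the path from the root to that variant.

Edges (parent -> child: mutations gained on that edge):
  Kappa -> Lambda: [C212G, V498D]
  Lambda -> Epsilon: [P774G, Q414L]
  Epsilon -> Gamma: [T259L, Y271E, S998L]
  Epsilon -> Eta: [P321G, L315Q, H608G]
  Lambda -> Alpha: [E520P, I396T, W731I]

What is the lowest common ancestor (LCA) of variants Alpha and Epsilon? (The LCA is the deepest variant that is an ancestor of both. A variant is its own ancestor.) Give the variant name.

Answer: Lambda

Derivation:
Path from root to Alpha: Kappa -> Lambda -> Alpha
  ancestors of Alpha: {Kappa, Lambda, Alpha}
Path from root to Epsilon: Kappa -> Lambda -> Epsilon
  ancestors of Epsilon: {Kappa, Lambda, Epsilon}
Common ancestors: {Kappa, Lambda}
Walk up from Epsilon: Epsilon (not in ancestors of Alpha), Lambda (in ancestors of Alpha), Kappa (in ancestors of Alpha)
Deepest common ancestor (LCA) = Lambda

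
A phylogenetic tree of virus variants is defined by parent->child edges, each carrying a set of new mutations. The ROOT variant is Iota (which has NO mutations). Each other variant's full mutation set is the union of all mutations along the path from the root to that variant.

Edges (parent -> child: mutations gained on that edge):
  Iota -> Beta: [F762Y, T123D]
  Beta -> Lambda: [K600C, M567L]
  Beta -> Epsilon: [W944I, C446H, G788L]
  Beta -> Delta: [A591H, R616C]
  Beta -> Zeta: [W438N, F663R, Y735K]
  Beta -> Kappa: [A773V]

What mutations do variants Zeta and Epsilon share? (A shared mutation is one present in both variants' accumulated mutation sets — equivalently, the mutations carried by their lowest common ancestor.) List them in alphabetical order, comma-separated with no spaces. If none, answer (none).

Answer: F762Y,T123D

Derivation:
Accumulating mutations along path to Zeta:
  At Iota: gained [] -> total []
  At Beta: gained ['F762Y', 'T123D'] -> total ['F762Y', 'T123D']
  At Zeta: gained ['W438N', 'F663R', 'Y735K'] -> total ['F663R', 'F762Y', 'T123D', 'W438N', 'Y735K']
Mutations(Zeta) = ['F663R', 'F762Y', 'T123D', 'W438N', 'Y735K']
Accumulating mutations along path to Epsilon:
  At Iota: gained [] -> total []
  At Beta: gained ['F762Y', 'T123D'] -> total ['F762Y', 'T123D']
  At Epsilon: gained ['W944I', 'C446H', 'G788L'] -> total ['C446H', 'F762Y', 'G788L', 'T123D', 'W944I']
Mutations(Epsilon) = ['C446H', 'F762Y', 'G788L', 'T123D', 'W944I']
Intersection: ['F663R', 'F762Y', 'T123D', 'W438N', 'Y735K'] ∩ ['C446H', 'F762Y', 'G788L', 'T123D', 'W944I'] = ['F762Y', 'T123D']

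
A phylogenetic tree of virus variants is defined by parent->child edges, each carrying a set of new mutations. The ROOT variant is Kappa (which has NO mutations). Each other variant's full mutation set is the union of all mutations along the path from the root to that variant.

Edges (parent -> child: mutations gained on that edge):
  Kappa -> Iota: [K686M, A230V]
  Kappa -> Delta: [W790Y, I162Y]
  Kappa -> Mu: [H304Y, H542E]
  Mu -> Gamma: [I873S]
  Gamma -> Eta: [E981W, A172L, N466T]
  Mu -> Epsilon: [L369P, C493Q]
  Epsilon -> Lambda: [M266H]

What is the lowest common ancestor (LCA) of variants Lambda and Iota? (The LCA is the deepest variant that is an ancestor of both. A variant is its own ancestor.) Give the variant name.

Path from root to Lambda: Kappa -> Mu -> Epsilon -> Lambda
  ancestors of Lambda: {Kappa, Mu, Epsilon, Lambda}
Path from root to Iota: Kappa -> Iota
  ancestors of Iota: {Kappa, Iota}
Common ancestors: {Kappa}
Walk up from Iota: Iota (not in ancestors of Lambda), Kappa (in ancestors of Lambda)
Deepest common ancestor (LCA) = Kappa

Answer: Kappa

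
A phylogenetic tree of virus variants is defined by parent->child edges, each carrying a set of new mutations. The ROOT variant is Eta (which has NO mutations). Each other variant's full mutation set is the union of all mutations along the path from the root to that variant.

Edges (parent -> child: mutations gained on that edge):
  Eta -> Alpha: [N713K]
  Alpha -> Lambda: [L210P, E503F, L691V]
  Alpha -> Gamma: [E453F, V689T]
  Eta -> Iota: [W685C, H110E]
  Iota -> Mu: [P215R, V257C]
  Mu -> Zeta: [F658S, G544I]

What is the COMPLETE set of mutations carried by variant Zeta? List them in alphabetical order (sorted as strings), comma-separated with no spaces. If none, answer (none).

Answer: F658S,G544I,H110E,P215R,V257C,W685C

Derivation:
At Eta: gained [] -> total []
At Iota: gained ['W685C', 'H110E'] -> total ['H110E', 'W685C']
At Mu: gained ['P215R', 'V257C'] -> total ['H110E', 'P215R', 'V257C', 'W685C']
At Zeta: gained ['F658S', 'G544I'] -> total ['F658S', 'G544I', 'H110E', 'P215R', 'V257C', 'W685C']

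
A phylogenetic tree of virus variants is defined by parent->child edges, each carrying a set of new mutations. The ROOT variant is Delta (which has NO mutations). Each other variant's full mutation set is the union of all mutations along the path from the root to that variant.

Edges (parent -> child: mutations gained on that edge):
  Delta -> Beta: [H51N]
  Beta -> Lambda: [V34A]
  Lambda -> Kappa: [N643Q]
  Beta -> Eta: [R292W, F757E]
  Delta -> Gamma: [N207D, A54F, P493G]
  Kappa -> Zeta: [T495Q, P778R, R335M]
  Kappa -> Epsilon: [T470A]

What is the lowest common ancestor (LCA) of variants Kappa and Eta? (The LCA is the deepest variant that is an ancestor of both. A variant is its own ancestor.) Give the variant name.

Path from root to Kappa: Delta -> Beta -> Lambda -> Kappa
  ancestors of Kappa: {Delta, Beta, Lambda, Kappa}
Path from root to Eta: Delta -> Beta -> Eta
  ancestors of Eta: {Delta, Beta, Eta}
Common ancestors: {Delta, Beta}
Walk up from Eta: Eta (not in ancestors of Kappa), Beta (in ancestors of Kappa), Delta (in ancestors of Kappa)
Deepest common ancestor (LCA) = Beta

Answer: Beta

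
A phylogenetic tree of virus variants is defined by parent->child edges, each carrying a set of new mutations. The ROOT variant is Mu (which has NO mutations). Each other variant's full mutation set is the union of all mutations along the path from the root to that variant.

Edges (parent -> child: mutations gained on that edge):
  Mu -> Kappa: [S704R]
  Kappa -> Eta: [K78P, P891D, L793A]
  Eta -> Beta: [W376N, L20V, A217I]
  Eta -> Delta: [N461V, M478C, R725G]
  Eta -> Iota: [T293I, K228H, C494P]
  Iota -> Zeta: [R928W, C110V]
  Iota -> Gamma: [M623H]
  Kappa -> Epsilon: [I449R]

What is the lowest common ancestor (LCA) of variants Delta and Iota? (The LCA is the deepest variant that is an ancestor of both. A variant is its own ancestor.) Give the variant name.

Path from root to Delta: Mu -> Kappa -> Eta -> Delta
  ancestors of Delta: {Mu, Kappa, Eta, Delta}
Path from root to Iota: Mu -> Kappa -> Eta -> Iota
  ancestors of Iota: {Mu, Kappa, Eta, Iota}
Common ancestors: {Mu, Kappa, Eta}
Walk up from Iota: Iota (not in ancestors of Delta), Eta (in ancestors of Delta), Kappa (in ancestors of Delta), Mu (in ancestors of Delta)
Deepest common ancestor (LCA) = Eta

Answer: Eta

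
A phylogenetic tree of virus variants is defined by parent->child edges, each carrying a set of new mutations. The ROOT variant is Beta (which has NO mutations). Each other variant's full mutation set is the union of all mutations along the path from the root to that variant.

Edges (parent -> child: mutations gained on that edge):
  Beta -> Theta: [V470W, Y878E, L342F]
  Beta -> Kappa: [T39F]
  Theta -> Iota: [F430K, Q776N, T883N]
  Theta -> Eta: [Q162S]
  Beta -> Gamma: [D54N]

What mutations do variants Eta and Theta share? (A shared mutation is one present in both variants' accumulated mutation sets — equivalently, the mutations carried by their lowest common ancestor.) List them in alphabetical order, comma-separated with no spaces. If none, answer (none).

Accumulating mutations along path to Eta:
  At Beta: gained [] -> total []
  At Theta: gained ['V470W', 'Y878E', 'L342F'] -> total ['L342F', 'V470W', 'Y878E']
  At Eta: gained ['Q162S'] -> total ['L342F', 'Q162S', 'V470W', 'Y878E']
Mutations(Eta) = ['L342F', 'Q162S', 'V470W', 'Y878E']
Accumulating mutations along path to Theta:
  At Beta: gained [] -> total []
  At Theta: gained ['V470W', 'Y878E', 'L342F'] -> total ['L342F', 'V470W', 'Y878E']
Mutations(Theta) = ['L342F', 'V470W', 'Y878E']
Intersection: ['L342F', 'Q162S', 'V470W', 'Y878E'] ∩ ['L342F', 'V470W', 'Y878E'] = ['L342F', 'V470W', 'Y878E']

Answer: L342F,V470W,Y878E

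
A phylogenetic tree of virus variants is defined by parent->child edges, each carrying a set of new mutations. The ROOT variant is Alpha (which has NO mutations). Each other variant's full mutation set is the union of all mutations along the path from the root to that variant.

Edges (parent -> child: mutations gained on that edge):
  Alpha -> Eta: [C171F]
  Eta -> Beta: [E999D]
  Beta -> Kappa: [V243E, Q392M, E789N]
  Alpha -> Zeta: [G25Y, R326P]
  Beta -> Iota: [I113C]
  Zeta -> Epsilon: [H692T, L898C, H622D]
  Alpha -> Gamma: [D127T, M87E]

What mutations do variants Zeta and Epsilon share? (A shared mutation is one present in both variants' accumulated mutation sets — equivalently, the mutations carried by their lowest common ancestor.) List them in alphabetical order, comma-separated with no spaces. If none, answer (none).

Answer: G25Y,R326P

Derivation:
Accumulating mutations along path to Zeta:
  At Alpha: gained [] -> total []
  At Zeta: gained ['G25Y', 'R326P'] -> total ['G25Y', 'R326P']
Mutations(Zeta) = ['G25Y', 'R326P']
Accumulating mutations along path to Epsilon:
  At Alpha: gained [] -> total []
  At Zeta: gained ['G25Y', 'R326P'] -> total ['G25Y', 'R326P']
  At Epsilon: gained ['H692T', 'L898C', 'H622D'] -> total ['G25Y', 'H622D', 'H692T', 'L898C', 'R326P']
Mutations(Epsilon) = ['G25Y', 'H622D', 'H692T', 'L898C', 'R326P']
Intersection: ['G25Y', 'R326P'] ∩ ['G25Y', 'H622D', 'H692T', 'L898C', 'R326P'] = ['G25Y', 'R326P']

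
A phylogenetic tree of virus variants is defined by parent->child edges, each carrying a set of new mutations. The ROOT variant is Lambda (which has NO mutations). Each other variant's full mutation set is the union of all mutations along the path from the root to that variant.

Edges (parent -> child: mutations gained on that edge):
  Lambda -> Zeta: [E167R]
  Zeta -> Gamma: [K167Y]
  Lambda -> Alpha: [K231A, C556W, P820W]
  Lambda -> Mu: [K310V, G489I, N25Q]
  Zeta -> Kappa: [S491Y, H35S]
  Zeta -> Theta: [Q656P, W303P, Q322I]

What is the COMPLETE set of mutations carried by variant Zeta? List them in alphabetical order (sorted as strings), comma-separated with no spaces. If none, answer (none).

At Lambda: gained [] -> total []
At Zeta: gained ['E167R'] -> total ['E167R']

Answer: E167R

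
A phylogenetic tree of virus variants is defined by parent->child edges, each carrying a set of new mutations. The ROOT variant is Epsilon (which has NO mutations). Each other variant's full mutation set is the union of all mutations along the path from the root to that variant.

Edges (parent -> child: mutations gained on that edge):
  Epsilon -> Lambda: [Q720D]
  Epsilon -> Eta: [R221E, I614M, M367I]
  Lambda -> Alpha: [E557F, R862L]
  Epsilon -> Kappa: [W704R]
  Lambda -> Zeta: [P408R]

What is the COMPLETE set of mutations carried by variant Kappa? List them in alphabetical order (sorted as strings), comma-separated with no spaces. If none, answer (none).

Answer: W704R

Derivation:
At Epsilon: gained [] -> total []
At Kappa: gained ['W704R'] -> total ['W704R']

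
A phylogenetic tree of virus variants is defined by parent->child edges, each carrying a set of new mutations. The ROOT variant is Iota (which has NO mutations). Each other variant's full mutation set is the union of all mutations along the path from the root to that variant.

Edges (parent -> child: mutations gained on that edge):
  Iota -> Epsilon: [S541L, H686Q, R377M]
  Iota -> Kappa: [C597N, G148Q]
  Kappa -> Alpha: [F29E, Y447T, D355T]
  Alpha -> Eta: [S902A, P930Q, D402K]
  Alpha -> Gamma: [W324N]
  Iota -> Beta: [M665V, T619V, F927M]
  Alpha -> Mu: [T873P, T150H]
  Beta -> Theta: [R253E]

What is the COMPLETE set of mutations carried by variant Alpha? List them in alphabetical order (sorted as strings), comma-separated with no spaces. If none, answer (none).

At Iota: gained [] -> total []
At Kappa: gained ['C597N', 'G148Q'] -> total ['C597N', 'G148Q']
At Alpha: gained ['F29E', 'Y447T', 'D355T'] -> total ['C597N', 'D355T', 'F29E', 'G148Q', 'Y447T']

Answer: C597N,D355T,F29E,G148Q,Y447T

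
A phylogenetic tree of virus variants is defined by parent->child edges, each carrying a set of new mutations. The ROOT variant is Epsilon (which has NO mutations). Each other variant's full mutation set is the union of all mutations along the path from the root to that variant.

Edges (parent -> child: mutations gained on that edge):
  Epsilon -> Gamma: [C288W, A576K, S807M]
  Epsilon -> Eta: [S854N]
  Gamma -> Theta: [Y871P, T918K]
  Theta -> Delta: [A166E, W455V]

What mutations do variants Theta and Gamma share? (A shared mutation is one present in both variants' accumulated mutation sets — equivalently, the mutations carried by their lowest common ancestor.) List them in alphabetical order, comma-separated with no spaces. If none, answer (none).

Answer: A576K,C288W,S807M

Derivation:
Accumulating mutations along path to Theta:
  At Epsilon: gained [] -> total []
  At Gamma: gained ['C288W', 'A576K', 'S807M'] -> total ['A576K', 'C288W', 'S807M']
  At Theta: gained ['Y871P', 'T918K'] -> total ['A576K', 'C288W', 'S807M', 'T918K', 'Y871P']
Mutations(Theta) = ['A576K', 'C288W', 'S807M', 'T918K', 'Y871P']
Accumulating mutations along path to Gamma:
  At Epsilon: gained [] -> total []
  At Gamma: gained ['C288W', 'A576K', 'S807M'] -> total ['A576K', 'C288W', 'S807M']
Mutations(Gamma) = ['A576K', 'C288W', 'S807M']
Intersection: ['A576K', 'C288W', 'S807M', 'T918K', 'Y871P'] ∩ ['A576K', 'C288W', 'S807M'] = ['A576K', 'C288W', 'S807M']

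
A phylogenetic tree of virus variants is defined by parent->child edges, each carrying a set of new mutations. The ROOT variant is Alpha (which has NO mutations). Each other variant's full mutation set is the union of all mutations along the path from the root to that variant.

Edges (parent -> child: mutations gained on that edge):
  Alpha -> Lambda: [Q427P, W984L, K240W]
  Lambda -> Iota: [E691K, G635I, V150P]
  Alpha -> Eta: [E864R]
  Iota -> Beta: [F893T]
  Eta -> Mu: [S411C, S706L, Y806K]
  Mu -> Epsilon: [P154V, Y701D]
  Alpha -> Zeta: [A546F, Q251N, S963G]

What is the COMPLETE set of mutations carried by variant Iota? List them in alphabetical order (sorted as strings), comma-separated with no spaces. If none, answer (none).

At Alpha: gained [] -> total []
At Lambda: gained ['Q427P', 'W984L', 'K240W'] -> total ['K240W', 'Q427P', 'W984L']
At Iota: gained ['E691K', 'G635I', 'V150P'] -> total ['E691K', 'G635I', 'K240W', 'Q427P', 'V150P', 'W984L']

Answer: E691K,G635I,K240W,Q427P,V150P,W984L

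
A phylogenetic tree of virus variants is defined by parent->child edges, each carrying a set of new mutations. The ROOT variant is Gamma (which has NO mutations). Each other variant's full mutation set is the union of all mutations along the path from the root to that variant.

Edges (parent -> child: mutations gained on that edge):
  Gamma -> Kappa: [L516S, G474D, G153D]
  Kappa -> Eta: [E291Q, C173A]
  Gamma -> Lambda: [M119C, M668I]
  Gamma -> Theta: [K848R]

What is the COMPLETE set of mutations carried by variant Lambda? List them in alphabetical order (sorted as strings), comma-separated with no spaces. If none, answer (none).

At Gamma: gained [] -> total []
At Lambda: gained ['M119C', 'M668I'] -> total ['M119C', 'M668I']

Answer: M119C,M668I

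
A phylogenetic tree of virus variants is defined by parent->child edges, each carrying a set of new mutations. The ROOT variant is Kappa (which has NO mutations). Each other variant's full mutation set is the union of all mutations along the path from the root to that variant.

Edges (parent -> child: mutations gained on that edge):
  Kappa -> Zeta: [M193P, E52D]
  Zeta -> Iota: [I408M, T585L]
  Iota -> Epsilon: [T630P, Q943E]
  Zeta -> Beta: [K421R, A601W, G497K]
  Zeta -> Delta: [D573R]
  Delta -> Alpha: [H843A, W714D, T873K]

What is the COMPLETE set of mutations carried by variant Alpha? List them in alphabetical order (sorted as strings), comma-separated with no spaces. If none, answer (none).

Answer: D573R,E52D,H843A,M193P,T873K,W714D

Derivation:
At Kappa: gained [] -> total []
At Zeta: gained ['M193P', 'E52D'] -> total ['E52D', 'M193P']
At Delta: gained ['D573R'] -> total ['D573R', 'E52D', 'M193P']
At Alpha: gained ['H843A', 'W714D', 'T873K'] -> total ['D573R', 'E52D', 'H843A', 'M193P', 'T873K', 'W714D']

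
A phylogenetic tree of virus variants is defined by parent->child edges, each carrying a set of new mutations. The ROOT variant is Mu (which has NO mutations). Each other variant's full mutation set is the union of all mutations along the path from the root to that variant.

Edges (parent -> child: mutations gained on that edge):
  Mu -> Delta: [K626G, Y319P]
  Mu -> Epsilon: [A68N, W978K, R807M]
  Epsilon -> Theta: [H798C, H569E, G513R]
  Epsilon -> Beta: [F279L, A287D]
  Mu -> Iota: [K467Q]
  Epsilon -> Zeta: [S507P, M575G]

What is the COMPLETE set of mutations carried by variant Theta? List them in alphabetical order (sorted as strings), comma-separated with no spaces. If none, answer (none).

Answer: A68N,G513R,H569E,H798C,R807M,W978K

Derivation:
At Mu: gained [] -> total []
At Epsilon: gained ['A68N', 'W978K', 'R807M'] -> total ['A68N', 'R807M', 'W978K']
At Theta: gained ['H798C', 'H569E', 'G513R'] -> total ['A68N', 'G513R', 'H569E', 'H798C', 'R807M', 'W978K']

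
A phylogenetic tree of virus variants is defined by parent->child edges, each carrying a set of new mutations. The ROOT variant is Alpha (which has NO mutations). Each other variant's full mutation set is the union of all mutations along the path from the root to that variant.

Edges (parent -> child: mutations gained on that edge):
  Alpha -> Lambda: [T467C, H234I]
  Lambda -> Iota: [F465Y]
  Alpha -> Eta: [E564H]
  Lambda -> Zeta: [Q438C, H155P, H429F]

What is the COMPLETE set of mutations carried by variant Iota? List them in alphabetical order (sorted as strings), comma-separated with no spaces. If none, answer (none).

At Alpha: gained [] -> total []
At Lambda: gained ['T467C', 'H234I'] -> total ['H234I', 'T467C']
At Iota: gained ['F465Y'] -> total ['F465Y', 'H234I', 'T467C']

Answer: F465Y,H234I,T467C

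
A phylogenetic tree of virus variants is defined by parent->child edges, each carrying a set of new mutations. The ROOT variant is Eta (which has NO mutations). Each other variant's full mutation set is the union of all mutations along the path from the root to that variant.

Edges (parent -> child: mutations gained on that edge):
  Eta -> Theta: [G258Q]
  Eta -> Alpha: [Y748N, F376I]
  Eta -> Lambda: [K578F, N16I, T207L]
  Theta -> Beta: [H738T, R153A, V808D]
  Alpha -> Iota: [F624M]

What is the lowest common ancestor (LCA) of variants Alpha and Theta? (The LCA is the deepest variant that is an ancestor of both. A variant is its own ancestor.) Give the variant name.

Path from root to Alpha: Eta -> Alpha
  ancestors of Alpha: {Eta, Alpha}
Path from root to Theta: Eta -> Theta
  ancestors of Theta: {Eta, Theta}
Common ancestors: {Eta}
Walk up from Theta: Theta (not in ancestors of Alpha), Eta (in ancestors of Alpha)
Deepest common ancestor (LCA) = Eta

Answer: Eta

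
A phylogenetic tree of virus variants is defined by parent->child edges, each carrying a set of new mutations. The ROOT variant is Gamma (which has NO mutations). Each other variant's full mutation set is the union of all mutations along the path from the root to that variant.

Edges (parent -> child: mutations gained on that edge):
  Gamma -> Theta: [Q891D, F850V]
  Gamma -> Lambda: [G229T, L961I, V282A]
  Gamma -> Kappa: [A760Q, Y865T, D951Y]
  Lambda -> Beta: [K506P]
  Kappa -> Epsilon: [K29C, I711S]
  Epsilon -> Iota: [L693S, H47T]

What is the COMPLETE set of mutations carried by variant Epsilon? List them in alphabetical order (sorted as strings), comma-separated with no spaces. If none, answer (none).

At Gamma: gained [] -> total []
At Kappa: gained ['A760Q', 'Y865T', 'D951Y'] -> total ['A760Q', 'D951Y', 'Y865T']
At Epsilon: gained ['K29C', 'I711S'] -> total ['A760Q', 'D951Y', 'I711S', 'K29C', 'Y865T']

Answer: A760Q,D951Y,I711S,K29C,Y865T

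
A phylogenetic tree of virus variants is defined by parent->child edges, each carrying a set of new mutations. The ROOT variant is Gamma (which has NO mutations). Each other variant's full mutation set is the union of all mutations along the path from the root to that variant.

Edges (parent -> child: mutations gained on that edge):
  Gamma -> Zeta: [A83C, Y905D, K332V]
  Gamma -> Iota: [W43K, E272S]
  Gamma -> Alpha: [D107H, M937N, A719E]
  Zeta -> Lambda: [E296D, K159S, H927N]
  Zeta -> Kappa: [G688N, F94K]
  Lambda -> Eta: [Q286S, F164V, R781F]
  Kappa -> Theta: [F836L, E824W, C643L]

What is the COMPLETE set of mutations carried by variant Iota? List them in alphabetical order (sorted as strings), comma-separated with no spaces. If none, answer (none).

At Gamma: gained [] -> total []
At Iota: gained ['W43K', 'E272S'] -> total ['E272S', 'W43K']

Answer: E272S,W43K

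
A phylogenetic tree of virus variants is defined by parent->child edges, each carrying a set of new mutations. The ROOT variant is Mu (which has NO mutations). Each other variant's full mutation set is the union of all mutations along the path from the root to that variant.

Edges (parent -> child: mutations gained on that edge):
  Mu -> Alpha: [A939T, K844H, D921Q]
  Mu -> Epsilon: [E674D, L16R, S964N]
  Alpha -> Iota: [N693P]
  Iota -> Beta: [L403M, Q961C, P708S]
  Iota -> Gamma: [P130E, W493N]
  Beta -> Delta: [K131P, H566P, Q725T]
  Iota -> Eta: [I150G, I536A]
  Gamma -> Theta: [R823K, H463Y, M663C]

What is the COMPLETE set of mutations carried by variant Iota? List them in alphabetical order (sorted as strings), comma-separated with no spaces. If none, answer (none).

Answer: A939T,D921Q,K844H,N693P

Derivation:
At Mu: gained [] -> total []
At Alpha: gained ['A939T', 'K844H', 'D921Q'] -> total ['A939T', 'D921Q', 'K844H']
At Iota: gained ['N693P'] -> total ['A939T', 'D921Q', 'K844H', 'N693P']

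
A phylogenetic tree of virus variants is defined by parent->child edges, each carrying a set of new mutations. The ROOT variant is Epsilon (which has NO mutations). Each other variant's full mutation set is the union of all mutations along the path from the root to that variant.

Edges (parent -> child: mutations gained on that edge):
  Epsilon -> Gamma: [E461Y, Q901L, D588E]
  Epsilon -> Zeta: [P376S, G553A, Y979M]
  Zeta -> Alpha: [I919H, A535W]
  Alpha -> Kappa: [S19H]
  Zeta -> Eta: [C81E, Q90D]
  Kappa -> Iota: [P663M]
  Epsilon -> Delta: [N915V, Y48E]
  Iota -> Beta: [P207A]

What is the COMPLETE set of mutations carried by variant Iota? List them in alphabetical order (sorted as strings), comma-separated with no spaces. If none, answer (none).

Answer: A535W,G553A,I919H,P376S,P663M,S19H,Y979M

Derivation:
At Epsilon: gained [] -> total []
At Zeta: gained ['P376S', 'G553A', 'Y979M'] -> total ['G553A', 'P376S', 'Y979M']
At Alpha: gained ['I919H', 'A535W'] -> total ['A535W', 'G553A', 'I919H', 'P376S', 'Y979M']
At Kappa: gained ['S19H'] -> total ['A535W', 'G553A', 'I919H', 'P376S', 'S19H', 'Y979M']
At Iota: gained ['P663M'] -> total ['A535W', 'G553A', 'I919H', 'P376S', 'P663M', 'S19H', 'Y979M']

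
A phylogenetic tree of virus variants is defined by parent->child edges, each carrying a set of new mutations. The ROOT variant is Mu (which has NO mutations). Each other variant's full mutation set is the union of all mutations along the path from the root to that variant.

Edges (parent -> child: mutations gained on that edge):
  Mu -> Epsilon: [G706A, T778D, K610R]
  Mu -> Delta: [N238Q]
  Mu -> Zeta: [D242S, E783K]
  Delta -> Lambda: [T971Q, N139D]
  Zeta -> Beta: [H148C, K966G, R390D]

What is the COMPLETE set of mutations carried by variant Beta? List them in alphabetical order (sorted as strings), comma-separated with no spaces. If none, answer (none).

At Mu: gained [] -> total []
At Zeta: gained ['D242S', 'E783K'] -> total ['D242S', 'E783K']
At Beta: gained ['H148C', 'K966G', 'R390D'] -> total ['D242S', 'E783K', 'H148C', 'K966G', 'R390D']

Answer: D242S,E783K,H148C,K966G,R390D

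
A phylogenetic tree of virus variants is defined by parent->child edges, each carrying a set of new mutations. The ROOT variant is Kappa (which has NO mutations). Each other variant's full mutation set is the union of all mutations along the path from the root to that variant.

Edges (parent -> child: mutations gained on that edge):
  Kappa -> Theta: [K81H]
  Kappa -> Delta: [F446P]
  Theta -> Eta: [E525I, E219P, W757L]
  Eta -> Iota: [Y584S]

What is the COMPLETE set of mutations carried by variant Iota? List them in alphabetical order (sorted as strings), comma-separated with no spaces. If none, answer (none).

At Kappa: gained [] -> total []
At Theta: gained ['K81H'] -> total ['K81H']
At Eta: gained ['E525I', 'E219P', 'W757L'] -> total ['E219P', 'E525I', 'K81H', 'W757L']
At Iota: gained ['Y584S'] -> total ['E219P', 'E525I', 'K81H', 'W757L', 'Y584S']

Answer: E219P,E525I,K81H,W757L,Y584S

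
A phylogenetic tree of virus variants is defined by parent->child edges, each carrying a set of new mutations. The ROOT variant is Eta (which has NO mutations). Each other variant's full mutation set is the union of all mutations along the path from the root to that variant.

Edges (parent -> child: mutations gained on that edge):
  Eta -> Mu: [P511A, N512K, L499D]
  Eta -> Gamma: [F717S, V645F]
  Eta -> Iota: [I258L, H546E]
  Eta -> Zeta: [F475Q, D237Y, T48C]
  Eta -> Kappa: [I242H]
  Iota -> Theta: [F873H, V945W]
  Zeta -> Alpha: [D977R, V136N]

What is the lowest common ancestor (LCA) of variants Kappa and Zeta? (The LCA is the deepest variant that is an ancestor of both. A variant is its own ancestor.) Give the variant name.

Path from root to Kappa: Eta -> Kappa
  ancestors of Kappa: {Eta, Kappa}
Path from root to Zeta: Eta -> Zeta
  ancestors of Zeta: {Eta, Zeta}
Common ancestors: {Eta}
Walk up from Zeta: Zeta (not in ancestors of Kappa), Eta (in ancestors of Kappa)
Deepest common ancestor (LCA) = Eta

Answer: Eta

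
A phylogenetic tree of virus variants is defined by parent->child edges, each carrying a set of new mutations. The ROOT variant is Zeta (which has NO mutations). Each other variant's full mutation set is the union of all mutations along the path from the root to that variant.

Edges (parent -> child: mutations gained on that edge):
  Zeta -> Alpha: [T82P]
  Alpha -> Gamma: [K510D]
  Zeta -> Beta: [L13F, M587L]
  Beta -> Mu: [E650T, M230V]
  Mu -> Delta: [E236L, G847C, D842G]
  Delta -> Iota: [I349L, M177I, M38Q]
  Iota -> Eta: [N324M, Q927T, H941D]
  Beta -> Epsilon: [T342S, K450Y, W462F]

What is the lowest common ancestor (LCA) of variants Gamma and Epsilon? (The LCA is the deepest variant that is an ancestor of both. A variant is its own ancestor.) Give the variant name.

Answer: Zeta

Derivation:
Path from root to Gamma: Zeta -> Alpha -> Gamma
  ancestors of Gamma: {Zeta, Alpha, Gamma}
Path from root to Epsilon: Zeta -> Beta -> Epsilon
  ancestors of Epsilon: {Zeta, Beta, Epsilon}
Common ancestors: {Zeta}
Walk up from Epsilon: Epsilon (not in ancestors of Gamma), Beta (not in ancestors of Gamma), Zeta (in ancestors of Gamma)
Deepest common ancestor (LCA) = Zeta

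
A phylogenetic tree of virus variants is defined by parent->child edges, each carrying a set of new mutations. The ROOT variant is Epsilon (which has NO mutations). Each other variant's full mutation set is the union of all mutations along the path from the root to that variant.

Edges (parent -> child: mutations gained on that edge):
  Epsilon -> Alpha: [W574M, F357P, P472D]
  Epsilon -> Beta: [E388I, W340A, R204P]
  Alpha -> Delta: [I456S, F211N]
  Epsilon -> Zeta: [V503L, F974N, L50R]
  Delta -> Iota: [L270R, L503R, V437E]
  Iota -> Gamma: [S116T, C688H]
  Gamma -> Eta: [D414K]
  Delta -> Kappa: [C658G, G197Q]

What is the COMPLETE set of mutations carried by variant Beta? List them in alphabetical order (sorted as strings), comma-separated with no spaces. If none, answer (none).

Answer: E388I,R204P,W340A

Derivation:
At Epsilon: gained [] -> total []
At Beta: gained ['E388I', 'W340A', 'R204P'] -> total ['E388I', 'R204P', 'W340A']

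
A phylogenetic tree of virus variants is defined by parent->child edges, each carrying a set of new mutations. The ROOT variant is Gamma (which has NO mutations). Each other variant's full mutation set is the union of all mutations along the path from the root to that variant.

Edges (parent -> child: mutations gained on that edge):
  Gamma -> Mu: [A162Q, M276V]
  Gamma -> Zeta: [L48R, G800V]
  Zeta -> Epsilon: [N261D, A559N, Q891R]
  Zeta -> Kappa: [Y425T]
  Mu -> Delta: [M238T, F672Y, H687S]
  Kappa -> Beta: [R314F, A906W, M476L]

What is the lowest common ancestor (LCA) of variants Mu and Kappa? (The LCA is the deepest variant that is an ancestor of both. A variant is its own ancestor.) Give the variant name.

Answer: Gamma

Derivation:
Path from root to Mu: Gamma -> Mu
  ancestors of Mu: {Gamma, Mu}
Path from root to Kappa: Gamma -> Zeta -> Kappa
  ancestors of Kappa: {Gamma, Zeta, Kappa}
Common ancestors: {Gamma}
Walk up from Kappa: Kappa (not in ancestors of Mu), Zeta (not in ancestors of Mu), Gamma (in ancestors of Mu)
Deepest common ancestor (LCA) = Gamma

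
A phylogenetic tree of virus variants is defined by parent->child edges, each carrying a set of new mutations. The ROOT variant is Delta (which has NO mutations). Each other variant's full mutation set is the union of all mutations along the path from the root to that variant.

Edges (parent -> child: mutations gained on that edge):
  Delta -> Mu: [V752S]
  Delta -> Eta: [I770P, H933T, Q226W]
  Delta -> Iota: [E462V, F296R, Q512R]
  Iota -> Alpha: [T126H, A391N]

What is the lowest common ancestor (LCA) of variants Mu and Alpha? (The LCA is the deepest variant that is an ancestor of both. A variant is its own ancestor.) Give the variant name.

Answer: Delta

Derivation:
Path from root to Mu: Delta -> Mu
  ancestors of Mu: {Delta, Mu}
Path from root to Alpha: Delta -> Iota -> Alpha
  ancestors of Alpha: {Delta, Iota, Alpha}
Common ancestors: {Delta}
Walk up from Alpha: Alpha (not in ancestors of Mu), Iota (not in ancestors of Mu), Delta (in ancestors of Mu)
Deepest common ancestor (LCA) = Delta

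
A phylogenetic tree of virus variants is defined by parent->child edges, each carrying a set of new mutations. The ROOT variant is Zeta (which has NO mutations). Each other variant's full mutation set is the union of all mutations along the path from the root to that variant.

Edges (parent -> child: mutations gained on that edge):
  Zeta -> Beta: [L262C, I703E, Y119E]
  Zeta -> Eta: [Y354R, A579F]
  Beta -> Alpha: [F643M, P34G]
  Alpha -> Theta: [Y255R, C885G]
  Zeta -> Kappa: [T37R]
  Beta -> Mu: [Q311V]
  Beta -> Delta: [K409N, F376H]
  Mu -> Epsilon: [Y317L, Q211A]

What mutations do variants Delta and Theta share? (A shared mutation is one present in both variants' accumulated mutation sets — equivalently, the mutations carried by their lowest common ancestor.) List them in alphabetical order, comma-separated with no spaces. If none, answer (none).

Accumulating mutations along path to Delta:
  At Zeta: gained [] -> total []
  At Beta: gained ['L262C', 'I703E', 'Y119E'] -> total ['I703E', 'L262C', 'Y119E']
  At Delta: gained ['K409N', 'F376H'] -> total ['F376H', 'I703E', 'K409N', 'L262C', 'Y119E']
Mutations(Delta) = ['F376H', 'I703E', 'K409N', 'L262C', 'Y119E']
Accumulating mutations along path to Theta:
  At Zeta: gained [] -> total []
  At Beta: gained ['L262C', 'I703E', 'Y119E'] -> total ['I703E', 'L262C', 'Y119E']
  At Alpha: gained ['F643M', 'P34G'] -> total ['F643M', 'I703E', 'L262C', 'P34G', 'Y119E']
  At Theta: gained ['Y255R', 'C885G'] -> total ['C885G', 'F643M', 'I703E', 'L262C', 'P34G', 'Y119E', 'Y255R']
Mutations(Theta) = ['C885G', 'F643M', 'I703E', 'L262C', 'P34G', 'Y119E', 'Y255R']
Intersection: ['F376H', 'I703E', 'K409N', 'L262C', 'Y119E'] ∩ ['C885G', 'F643M', 'I703E', 'L262C', 'P34G', 'Y119E', 'Y255R'] = ['I703E', 'L262C', 'Y119E']

Answer: I703E,L262C,Y119E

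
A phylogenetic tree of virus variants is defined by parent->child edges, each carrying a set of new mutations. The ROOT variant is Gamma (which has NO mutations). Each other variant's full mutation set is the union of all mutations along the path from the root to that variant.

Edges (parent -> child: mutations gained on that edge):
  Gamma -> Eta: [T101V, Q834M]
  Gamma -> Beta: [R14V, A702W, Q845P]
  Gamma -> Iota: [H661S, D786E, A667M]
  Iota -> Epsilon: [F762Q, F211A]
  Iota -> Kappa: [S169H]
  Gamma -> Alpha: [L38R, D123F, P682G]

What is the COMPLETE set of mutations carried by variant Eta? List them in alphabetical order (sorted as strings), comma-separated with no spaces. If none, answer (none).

Answer: Q834M,T101V

Derivation:
At Gamma: gained [] -> total []
At Eta: gained ['T101V', 'Q834M'] -> total ['Q834M', 'T101V']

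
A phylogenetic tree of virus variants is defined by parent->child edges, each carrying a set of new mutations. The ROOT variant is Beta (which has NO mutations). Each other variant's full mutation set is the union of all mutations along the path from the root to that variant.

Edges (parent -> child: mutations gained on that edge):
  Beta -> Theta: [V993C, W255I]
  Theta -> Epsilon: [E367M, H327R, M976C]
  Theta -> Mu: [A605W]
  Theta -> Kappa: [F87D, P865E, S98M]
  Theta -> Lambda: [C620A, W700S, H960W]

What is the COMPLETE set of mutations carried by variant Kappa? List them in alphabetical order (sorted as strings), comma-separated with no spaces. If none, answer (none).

At Beta: gained [] -> total []
At Theta: gained ['V993C', 'W255I'] -> total ['V993C', 'W255I']
At Kappa: gained ['F87D', 'P865E', 'S98M'] -> total ['F87D', 'P865E', 'S98M', 'V993C', 'W255I']

Answer: F87D,P865E,S98M,V993C,W255I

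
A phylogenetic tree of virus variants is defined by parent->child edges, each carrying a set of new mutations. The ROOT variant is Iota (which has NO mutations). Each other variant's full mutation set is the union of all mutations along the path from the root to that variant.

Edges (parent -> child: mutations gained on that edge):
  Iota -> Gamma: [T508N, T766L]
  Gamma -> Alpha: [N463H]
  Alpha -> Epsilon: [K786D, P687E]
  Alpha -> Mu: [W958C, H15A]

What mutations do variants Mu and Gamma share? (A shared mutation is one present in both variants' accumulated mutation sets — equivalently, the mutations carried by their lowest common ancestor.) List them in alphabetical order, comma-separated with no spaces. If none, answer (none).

Accumulating mutations along path to Mu:
  At Iota: gained [] -> total []
  At Gamma: gained ['T508N', 'T766L'] -> total ['T508N', 'T766L']
  At Alpha: gained ['N463H'] -> total ['N463H', 'T508N', 'T766L']
  At Mu: gained ['W958C', 'H15A'] -> total ['H15A', 'N463H', 'T508N', 'T766L', 'W958C']
Mutations(Mu) = ['H15A', 'N463H', 'T508N', 'T766L', 'W958C']
Accumulating mutations along path to Gamma:
  At Iota: gained [] -> total []
  At Gamma: gained ['T508N', 'T766L'] -> total ['T508N', 'T766L']
Mutations(Gamma) = ['T508N', 'T766L']
Intersection: ['H15A', 'N463H', 'T508N', 'T766L', 'W958C'] ∩ ['T508N', 'T766L'] = ['T508N', 'T766L']

Answer: T508N,T766L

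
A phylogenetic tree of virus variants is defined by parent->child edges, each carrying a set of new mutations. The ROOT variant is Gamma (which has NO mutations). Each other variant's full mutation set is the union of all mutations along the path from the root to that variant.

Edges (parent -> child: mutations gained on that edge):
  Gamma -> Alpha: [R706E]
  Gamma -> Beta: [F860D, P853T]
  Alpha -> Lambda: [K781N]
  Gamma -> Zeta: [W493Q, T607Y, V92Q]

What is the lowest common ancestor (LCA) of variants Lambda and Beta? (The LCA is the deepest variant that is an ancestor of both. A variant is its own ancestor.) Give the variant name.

Answer: Gamma

Derivation:
Path from root to Lambda: Gamma -> Alpha -> Lambda
  ancestors of Lambda: {Gamma, Alpha, Lambda}
Path from root to Beta: Gamma -> Beta
  ancestors of Beta: {Gamma, Beta}
Common ancestors: {Gamma}
Walk up from Beta: Beta (not in ancestors of Lambda), Gamma (in ancestors of Lambda)
Deepest common ancestor (LCA) = Gamma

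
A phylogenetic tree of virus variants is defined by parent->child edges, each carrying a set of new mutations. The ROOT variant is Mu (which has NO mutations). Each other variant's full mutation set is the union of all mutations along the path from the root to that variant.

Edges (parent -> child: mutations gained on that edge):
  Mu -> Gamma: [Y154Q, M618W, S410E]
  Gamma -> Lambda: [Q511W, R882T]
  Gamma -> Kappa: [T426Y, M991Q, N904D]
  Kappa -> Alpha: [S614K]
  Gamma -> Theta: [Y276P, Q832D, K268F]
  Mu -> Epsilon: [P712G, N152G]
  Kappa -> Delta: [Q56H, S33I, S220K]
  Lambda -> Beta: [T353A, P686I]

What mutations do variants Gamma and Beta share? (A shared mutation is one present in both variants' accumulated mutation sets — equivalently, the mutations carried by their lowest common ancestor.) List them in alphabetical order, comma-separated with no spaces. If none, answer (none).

Answer: M618W,S410E,Y154Q

Derivation:
Accumulating mutations along path to Gamma:
  At Mu: gained [] -> total []
  At Gamma: gained ['Y154Q', 'M618W', 'S410E'] -> total ['M618W', 'S410E', 'Y154Q']
Mutations(Gamma) = ['M618W', 'S410E', 'Y154Q']
Accumulating mutations along path to Beta:
  At Mu: gained [] -> total []
  At Gamma: gained ['Y154Q', 'M618W', 'S410E'] -> total ['M618W', 'S410E', 'Y154Q']
  At Lambda: gained ['Q511W', 'R882T'] -> total ['M618W', 'Q511W', 'R882T', 'S410E', 'Y154Q']
  At Beta: gained ['T353A', 'P686I'] -> total ['M618W', 'P686I', 'Q511W', 'R882T', 'S410E', 'T353A', 'Y154Q']
Mutations(Beta) = ['M618W', 'P686I', 'Q511W', 'R882T', 'S410E', 'T353A', 'Y154Q']
Intersection: ['M618W', 'S410E', 'Y154Q'] ∩ ['M618W', 'P686I', 'Q511W', 'R882T', 'S410E', 'T353A', 'Y154Q'] = ['M618W', 'S410E', 'Y154Q']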